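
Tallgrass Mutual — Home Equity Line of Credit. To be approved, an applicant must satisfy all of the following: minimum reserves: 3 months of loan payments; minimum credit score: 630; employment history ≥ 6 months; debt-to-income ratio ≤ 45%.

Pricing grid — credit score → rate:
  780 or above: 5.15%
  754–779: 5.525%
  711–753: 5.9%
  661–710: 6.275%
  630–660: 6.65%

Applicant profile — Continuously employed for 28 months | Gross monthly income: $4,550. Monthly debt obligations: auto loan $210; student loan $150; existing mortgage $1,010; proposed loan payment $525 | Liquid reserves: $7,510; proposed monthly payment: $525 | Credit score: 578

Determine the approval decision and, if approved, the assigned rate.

Credit score 578 < 630 (below minimum)
Liquid reserves cover 7,510/525 = 14.3 months — ≥ 3 required
Total monthly debts = (210 + 150 + 1,010 + 525) = 1,895. Debt-to-income = 1,895/4,550 = 41.6% — meets 45% limit
Employment 28 ≥ 6 months
Not all requirements met → denied.

Denied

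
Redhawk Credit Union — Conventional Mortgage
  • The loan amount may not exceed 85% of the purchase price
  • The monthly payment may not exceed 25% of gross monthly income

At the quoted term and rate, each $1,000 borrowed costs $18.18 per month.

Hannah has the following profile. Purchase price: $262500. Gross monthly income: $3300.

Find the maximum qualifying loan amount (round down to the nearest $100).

Payment cap: 25% × $3,300 = $825/month.
At $18.18 per $1,000, that supports 825/18.18 × 1,000 ≈ $45,379 → $45,300.
LTV cap: 85% × $262,500 = $223,125 → $223,100.
Binding constraint: payment-to-income.

$45,300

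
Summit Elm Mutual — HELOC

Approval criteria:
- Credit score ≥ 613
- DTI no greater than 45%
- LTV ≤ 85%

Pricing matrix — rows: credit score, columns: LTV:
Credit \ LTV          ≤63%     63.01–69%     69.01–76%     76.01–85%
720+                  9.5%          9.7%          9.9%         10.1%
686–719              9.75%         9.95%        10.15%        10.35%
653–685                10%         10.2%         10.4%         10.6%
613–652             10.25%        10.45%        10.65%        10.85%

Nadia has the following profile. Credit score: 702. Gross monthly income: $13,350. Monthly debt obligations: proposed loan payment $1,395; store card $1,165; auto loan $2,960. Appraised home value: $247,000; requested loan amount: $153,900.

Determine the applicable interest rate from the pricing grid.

Credit score 702 ≥ 613; Total monthly debts = (1,395 + 1,165 + 2,960) = 5,520. DTI = 5,520/13,350 = 41.3% ≤ 45%
Loan-to-value = 153,900/247,000 = 62.3% — pass (85% max)
Row: 702 falls in 686–719. Column: 62.3% falls in ≤63%. Rate = 9.75%.

9.75%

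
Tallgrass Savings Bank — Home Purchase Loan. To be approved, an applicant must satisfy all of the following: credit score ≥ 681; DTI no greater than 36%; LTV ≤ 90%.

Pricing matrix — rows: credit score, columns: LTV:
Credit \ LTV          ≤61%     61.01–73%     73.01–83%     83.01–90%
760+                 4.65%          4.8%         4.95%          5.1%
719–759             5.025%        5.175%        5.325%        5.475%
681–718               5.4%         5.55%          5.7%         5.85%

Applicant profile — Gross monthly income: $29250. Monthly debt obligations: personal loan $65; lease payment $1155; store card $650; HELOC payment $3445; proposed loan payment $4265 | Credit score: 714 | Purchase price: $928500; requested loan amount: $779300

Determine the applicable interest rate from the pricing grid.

Credit score 714 ≥ 681; Total monthly debts = (65 + 1,155 + 650 + 3,445 + 4,265) = 9,580. DTI = 9,580/29,250 = 32.8% ≤ 36%
Loan-to-value = 779,300/928,500 = 83.9% — pass (90% max)
Score 714 is in the 681–718 band; LTV 83.9% is in the 83.01–90% band → 5.85%.

5.85%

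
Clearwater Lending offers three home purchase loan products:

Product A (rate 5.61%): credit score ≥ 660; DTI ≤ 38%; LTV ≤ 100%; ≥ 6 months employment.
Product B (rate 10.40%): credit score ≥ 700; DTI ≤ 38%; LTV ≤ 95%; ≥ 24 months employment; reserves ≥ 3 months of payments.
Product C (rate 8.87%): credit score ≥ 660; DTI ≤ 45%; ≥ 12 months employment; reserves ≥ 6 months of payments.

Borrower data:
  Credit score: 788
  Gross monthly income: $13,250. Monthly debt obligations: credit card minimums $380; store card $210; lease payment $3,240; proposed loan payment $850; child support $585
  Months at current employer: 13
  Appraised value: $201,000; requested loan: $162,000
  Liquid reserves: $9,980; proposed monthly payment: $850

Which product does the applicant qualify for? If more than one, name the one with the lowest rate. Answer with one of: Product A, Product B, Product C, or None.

Product C

Total debts = (380 + 210 + 3,240 + 850 + 585) = 5,265; DTI = 5,265/13,250 = 39.7%.
LTV = 162,000/201,000 = 80.6%.
Reserves = 9,980/850 = 11.7 months.
Product A: score 788 ≥ 660; DTI 39.7% > 38%; LTV 80.6% ≤ 100%; employment 13 ≥ 6 mo → does not qualify.
Product B: score 788 ≥ 700; DTI 39.7% > 38%; LTV 80.6% ≤ 95%; employment 13 < 24 mo; reserves 11.7 ≥ 3 mo → does not qualify.
Product C: score 788 ≥ 660; DTI 39.7% ≤ 45%; employment 13 ≥ 12 mo; reserves 11.7 ≥ 6 mo → qualifies.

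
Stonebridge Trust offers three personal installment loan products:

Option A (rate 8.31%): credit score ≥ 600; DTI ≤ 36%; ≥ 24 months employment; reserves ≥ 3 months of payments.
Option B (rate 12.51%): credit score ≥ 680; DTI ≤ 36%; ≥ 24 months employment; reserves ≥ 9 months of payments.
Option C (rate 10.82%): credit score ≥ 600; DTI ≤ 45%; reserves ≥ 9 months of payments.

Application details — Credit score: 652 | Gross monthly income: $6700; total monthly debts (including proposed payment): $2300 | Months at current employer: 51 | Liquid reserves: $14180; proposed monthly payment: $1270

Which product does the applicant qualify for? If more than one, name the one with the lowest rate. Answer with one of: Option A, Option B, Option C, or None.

DTI = 2,300/6,700 = 34.3%.
Reserves = 14,180/1,270 = 11.2 months.
Option A: score 652 ≥ 600; DTI 34.3% ≤ 36%; employment 51 ≥ 24 mo; reserves 11.2 ≥ 3 mo → qualifies.
Option B: score 652 < 680; DTI 34.3% ≤ 36%; employment 51 ≥ 24 mo; reserves 11.2 ≥ 9 mo → does not qualify.
Option C: score 652 ≥ 600; DTI 34.3% ≤ 45%; reserves 11.2 ≥ 9 mo → qualifies.
Qualifying: Option A, Option C. Lowest rate is 8.31% → Option A.

Option A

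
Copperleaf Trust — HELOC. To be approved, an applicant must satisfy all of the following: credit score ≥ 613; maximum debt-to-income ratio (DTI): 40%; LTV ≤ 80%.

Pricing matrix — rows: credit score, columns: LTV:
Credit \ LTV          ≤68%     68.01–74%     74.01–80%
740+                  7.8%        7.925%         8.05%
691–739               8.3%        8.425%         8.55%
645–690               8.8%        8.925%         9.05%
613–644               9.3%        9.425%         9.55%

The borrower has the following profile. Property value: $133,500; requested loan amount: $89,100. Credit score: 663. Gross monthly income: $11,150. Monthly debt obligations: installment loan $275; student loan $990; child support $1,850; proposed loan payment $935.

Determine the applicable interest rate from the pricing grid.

Credit score 663 ≥ 613; Total monthly debts = (275 + 990 + 1,850 + 935) = 4,050. DTI: 4,050 ÷ 11,150 = 36.3%, within the 40% cap
Loan-to-value = 89,100/133,500 = 66.7% — pass (80% max)
Score 663 is in the 645–690 band; LTV 66.7% is in the ≤68% band → 8.8%.

8.8%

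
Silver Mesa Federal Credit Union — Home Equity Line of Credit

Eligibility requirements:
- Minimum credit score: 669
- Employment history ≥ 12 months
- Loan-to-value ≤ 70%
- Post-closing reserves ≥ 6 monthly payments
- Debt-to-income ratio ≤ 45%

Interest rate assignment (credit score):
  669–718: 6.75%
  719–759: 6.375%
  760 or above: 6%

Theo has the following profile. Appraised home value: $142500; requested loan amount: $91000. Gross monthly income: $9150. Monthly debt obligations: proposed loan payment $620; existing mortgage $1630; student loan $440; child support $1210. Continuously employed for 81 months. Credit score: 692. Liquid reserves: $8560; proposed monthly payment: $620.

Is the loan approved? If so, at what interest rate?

Credit score 692 ≥ 669 (meets minimum)
Employment 81 ≥ 12 months
Total monthly debts = (620 + 1,630 + 440 + 1,210) = 3,900. DTI = 3,900/9,150 = 42.6% ≤ 45%
LTV = 91,000/142,500 = 63.9% ≤ 70%
Reserves = 8,560/620 = 13.8 months ≥ 6
All requirements met. Score 692 falls in the 669–718 tier → 6.75%.

Approved at 6.75%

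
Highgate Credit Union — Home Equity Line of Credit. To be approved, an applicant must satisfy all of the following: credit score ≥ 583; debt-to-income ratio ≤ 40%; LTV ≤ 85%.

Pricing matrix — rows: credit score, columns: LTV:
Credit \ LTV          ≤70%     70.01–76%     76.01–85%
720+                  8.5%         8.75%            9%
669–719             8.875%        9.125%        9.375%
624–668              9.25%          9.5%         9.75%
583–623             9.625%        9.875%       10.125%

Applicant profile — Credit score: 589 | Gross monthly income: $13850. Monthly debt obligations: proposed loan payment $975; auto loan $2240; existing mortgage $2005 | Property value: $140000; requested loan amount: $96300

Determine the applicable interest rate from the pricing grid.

9.625%

Credit score 589 ≥ 583; Total monthly debts = (975 + 2,240 + 2,005) = 5,220. Debt-to-income = 5,220/13,850 = 37.7% — meets 40% limit
LTV: 96,300 ÷ 140,000 = 68.8%, within 85% cap
Score 589 is in the 583–623 band; LTV 68.8% is in the ≤70% band → 9.625%.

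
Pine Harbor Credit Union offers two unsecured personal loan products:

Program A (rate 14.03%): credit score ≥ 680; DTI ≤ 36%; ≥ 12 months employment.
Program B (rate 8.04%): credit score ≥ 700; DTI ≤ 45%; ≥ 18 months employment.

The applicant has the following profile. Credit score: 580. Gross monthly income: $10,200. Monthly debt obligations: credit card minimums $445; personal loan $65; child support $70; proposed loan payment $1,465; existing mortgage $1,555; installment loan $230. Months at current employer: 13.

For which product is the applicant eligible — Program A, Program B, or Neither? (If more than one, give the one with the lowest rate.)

Neither

Total debts = (445 + 65 + 70 + 1,465 + 1,555 + 230) = 3,830; DTI = 3,830/10,200 = 37.5%.
Program A: score 580 < 680; DTI 37.5% > 36%; employment 13 ≥ 12 mo → does not qualify.
Program B: score 580 < 700; DTI 37.5% ≤ 45%; employment 13 < 18 mo → does not qualify.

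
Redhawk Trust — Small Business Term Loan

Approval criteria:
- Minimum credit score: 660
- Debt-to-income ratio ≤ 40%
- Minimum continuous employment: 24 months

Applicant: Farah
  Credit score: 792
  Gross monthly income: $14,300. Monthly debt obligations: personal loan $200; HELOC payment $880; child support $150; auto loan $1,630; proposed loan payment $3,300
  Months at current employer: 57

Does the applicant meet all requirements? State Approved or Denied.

Denied

Credit score 792 ≥ 660 (meets)
Total monthly debts = (200 + 880 + 150 + 1,630 + 3,300) = 6,160. DTI: 6,160 ÷ 14,300 = 43.1%, exceeds the 40% cap
Employment 57 ≥ 24 months
Fails on DTI.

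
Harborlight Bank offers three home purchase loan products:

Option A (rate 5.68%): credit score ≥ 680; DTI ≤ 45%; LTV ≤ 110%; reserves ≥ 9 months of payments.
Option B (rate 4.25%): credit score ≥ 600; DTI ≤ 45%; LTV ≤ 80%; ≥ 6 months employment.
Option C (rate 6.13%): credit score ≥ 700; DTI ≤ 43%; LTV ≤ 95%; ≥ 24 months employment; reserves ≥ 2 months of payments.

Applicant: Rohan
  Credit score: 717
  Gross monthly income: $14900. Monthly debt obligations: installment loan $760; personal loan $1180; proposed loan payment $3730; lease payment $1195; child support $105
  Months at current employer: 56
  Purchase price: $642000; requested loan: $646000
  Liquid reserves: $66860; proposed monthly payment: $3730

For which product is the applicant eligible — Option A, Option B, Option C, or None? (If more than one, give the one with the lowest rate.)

Total debts = (760 + 1,180 + 3,730 + 1,195 + 105) = 6,970; DTI = 6,970/14,900 = 46.8%.
LTV = 646,000/642,000 = 100.6%.
Reserves = 66,860/3,730 = 17.9 months.
Option A: score 717 ≥ 680; DTI 46.8% > 45%; LTV 100.6% ≤ 110%; reserves 17.9 ≥ 9 mo → does not qualify.
Option B: score 717 ≥ 600; DTI 46.8% > 45%; LTV 100.6% > 80%; employment 56 ≥ 6 mo → does not qualify.
Option C: score 717 ≥ 700; DTI 46.8% > 43%; LTV 100.6% > 95%; employment 56 ≥ 24 mo; reserves 17.9 ≥ 2 mo → does not qualify.

None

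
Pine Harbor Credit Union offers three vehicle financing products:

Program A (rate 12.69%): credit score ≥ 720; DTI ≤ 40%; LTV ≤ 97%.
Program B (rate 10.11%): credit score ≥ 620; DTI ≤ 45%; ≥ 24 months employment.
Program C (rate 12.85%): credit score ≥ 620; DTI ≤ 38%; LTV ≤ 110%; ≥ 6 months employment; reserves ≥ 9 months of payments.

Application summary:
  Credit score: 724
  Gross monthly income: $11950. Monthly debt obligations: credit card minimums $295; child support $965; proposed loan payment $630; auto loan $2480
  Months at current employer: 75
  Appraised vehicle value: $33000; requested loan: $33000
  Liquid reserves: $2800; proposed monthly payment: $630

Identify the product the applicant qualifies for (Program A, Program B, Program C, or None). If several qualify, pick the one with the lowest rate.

Total debts = (295 + 965 + 630 + 2,480) = 4,370; DTI = 4,370/11,950 = 36.6%.
LTV = 33,000/33,000 = 100%.
Reserves = 2,800/630 = 4.4 months.
Program A: score 724 ≥ 720; DTI 36.6% ≤ 40%; LTV 100% > 97% → does not qualify.
Program B: score 724 ≥ 620; DTI 36.6% ≤ 45%; employment 75 ≥ 24 mo → qualifies.
Program C: score 724 ≥ 620; DTI 36.6% ≤ 38%; LTV 100% ≤ 110%; employment 75 ≥ 6 mo; reserves 4.4 < 9 mo → does not qualify.

Program B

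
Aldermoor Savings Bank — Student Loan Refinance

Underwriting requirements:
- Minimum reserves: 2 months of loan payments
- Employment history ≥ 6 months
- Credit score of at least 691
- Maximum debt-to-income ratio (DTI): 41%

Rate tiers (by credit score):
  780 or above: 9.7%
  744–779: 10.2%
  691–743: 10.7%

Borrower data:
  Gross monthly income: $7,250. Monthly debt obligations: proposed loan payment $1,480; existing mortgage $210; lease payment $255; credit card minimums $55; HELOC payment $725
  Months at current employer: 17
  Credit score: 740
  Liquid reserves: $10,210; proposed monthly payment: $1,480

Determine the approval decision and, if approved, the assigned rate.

Credit score 740 ≥ 691 (meets minimum)
Reserves = 10,210/1,480 = 6.9 months ≥ 2
Employment 17 ≥ 6 months
Total monthly debts = (1,480 + 210 + 255 + 55 + 725) = 2,725. DTI = 2,725/7,250 = 37.6% ≤ 41%
All requirements met. Score 740 falls in the 691–743 tier → 10.7%.

Approved at 10.7%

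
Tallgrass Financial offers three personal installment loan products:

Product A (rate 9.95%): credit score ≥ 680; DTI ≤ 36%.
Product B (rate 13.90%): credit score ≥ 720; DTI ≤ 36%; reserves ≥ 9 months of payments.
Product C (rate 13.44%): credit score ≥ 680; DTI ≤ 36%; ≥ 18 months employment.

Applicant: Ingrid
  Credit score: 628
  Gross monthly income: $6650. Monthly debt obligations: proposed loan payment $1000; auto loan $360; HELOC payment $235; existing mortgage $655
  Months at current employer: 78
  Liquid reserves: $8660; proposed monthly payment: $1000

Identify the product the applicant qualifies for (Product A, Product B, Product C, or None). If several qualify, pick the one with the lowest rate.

Total debts = (1,000 + 360 + 235 + 655) = 2,250; DTI = 2,250/6,650 = 33.8%.
Reserves = 8,660/1,000 = 8.7 months.
Product A: score 628 < 680; DTI 33.8% ≤ 36% → does not qualify.
Product B: score 628 < 720; DTI 33.8% ≤ 36%; reserves 8.7 < 9 mo → does not qualify.
Product C: score 628 < 680; DTI 33.8% ≤ 36%; employment 78 ≥ 18 mo → does not qualify.

None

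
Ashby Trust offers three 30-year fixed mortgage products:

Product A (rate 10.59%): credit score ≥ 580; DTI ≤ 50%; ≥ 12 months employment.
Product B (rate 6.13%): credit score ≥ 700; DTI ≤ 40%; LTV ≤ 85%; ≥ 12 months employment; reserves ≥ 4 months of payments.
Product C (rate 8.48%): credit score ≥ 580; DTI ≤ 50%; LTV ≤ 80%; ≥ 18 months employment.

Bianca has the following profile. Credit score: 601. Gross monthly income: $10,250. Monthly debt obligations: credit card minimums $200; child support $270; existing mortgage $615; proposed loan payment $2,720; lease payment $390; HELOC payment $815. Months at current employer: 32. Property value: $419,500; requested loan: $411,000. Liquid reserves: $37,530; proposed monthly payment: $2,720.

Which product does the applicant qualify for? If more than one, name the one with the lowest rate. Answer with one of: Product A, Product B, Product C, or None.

Product A

Total debts = (200 + 270 + 615 + 2,720 + 390 + 815) = 5,010; DTI = 5,010/10,250 = 48.9%.
LTV = 411,000/419,500 = 98%.
Reserves = 37,530/2,720 = 13.8 months.
Product A: score 601 ≥ 580; DTI 48.9% ≤ 50%; employment 32 ≥ 12 mo → qualifies.
Product B: score 601 < 700; DTI 48.9% > 40%; LTV 98% > 85%; employment 32 ≥ 12 mo; reserves 13.8 ≥ 4 mo → does not qualify.
Product C: score 601 ≥ 580; DTI 48.9% ≤ 50%; LTV 98% > 80%; employment 32 ≥ 18 mo → does not qualify.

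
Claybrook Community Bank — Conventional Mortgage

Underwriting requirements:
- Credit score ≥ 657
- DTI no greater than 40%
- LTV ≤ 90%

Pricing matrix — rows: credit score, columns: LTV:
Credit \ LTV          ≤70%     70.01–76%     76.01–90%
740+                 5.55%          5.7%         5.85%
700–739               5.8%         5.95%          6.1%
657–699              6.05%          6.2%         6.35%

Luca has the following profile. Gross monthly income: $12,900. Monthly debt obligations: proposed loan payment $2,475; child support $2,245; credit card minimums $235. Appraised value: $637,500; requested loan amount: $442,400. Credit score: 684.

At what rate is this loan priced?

Credit score 684 ≥ 657; Total monthly debts = (2,475 + 2,245 + 235) = 4,955. DTI: 4,955 ÷ 12,900 = 38.4%, within the 40% cap
LTV: 442,400 ÷ 637,500 = 69.4%, within 90% cap
Row: 684 falls in 657–699. Column: 69.4% falls in ≤70%. Rate = 6.05%.

6.05%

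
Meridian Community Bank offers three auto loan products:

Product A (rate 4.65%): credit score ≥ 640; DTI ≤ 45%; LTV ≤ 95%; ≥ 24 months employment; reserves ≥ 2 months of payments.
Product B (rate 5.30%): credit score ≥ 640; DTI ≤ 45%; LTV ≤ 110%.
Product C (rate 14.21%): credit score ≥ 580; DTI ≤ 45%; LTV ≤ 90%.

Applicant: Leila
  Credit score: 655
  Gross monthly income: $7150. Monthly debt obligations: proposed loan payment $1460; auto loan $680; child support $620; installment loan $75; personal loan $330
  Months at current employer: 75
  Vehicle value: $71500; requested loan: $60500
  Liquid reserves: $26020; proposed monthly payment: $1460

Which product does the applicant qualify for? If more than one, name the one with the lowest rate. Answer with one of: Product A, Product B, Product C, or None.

Total debts = (1,460 + 680 + 620 + 75 + 330) = 3,165; DTI = 3,165/7,150 = 44.3%.
LTV = 60,500/71,500 = 84.6%.
Reserves = 26,020/1,460 = 17.8 months.
Product A: score 655 ≥ 640; DTI 44.3% ≤ 45%; LTV 84.6% ≤ 95%; employment 75 ≥ 24 mo; reserves 17.8 ≥ 2 mo → qualifies.
Product B: score 655 ≥ 640; DTI 44.3% ≤ 45%; LTV 84.6% ≤ 110% → qualifies.
Product C: score 655 ≥ 580; DTI 44.3% ≤ 45%; LTV 84.6% ≤ 90% → qualifies.
Qualifying: Product A, Product B, Product C. Lowest rate is 4.65% → Product A.

Product A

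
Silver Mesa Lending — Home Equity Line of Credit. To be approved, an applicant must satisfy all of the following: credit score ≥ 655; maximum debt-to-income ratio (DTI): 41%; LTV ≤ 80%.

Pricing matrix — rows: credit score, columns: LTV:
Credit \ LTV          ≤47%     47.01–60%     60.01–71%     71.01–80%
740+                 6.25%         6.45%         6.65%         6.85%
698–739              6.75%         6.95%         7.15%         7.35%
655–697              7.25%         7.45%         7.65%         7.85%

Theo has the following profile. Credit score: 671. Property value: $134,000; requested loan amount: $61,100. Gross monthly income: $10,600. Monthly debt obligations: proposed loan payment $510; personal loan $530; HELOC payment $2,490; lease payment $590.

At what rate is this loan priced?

Credit score 671 ≥ 655; Total monthly debts = (510 + 530 + 2,490 + 590) = 4,120. Debt-to-income = 4,120/10,600 = 38.9% — meets 41% limit
LTV = 61,100/134,000 = 45.6% ≤ 80%
Credit 671 → row 655–697; LTV 45.6% → column ≤47%. Grid cell → 7.25%.

7.25%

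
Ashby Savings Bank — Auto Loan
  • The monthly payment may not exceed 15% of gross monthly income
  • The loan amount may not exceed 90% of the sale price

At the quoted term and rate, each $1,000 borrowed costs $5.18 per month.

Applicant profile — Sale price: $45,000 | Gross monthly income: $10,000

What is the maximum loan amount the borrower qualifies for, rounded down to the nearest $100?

Payment cap: 15% × $10,000 = $1,500/month.
At $5.18 per $1,000, that supports 1,500/5.18 × 1,000 ≈ $289,575 → $289,500.
LTV cap: 90% × $45,000 = $40,500 → $40,500.
Binding constraint: loan-to-value.

$40,500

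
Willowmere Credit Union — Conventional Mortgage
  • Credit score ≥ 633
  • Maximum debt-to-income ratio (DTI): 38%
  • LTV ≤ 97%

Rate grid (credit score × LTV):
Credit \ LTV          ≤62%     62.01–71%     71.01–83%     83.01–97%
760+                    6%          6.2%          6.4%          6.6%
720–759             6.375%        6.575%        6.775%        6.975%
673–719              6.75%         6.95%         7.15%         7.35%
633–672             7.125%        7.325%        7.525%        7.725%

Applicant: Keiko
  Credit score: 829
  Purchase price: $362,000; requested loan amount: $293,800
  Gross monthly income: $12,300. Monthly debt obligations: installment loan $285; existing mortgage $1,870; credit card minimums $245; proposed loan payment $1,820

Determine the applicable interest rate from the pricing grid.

6.4%

Credit score 829 ≥ 633; Total monthly debts = (285 + 1,870 + 245 + 1,820) = 4,220. DTI: 4,220 ÷ 12,300 = 34.3%, within the 38% cap
LTV = 293,800/362,000 = 81.2% ≤ 97%
Credit 829 → row 760+; LTV 81.2% → column 71.01–83%. Grid cell → 6.4%.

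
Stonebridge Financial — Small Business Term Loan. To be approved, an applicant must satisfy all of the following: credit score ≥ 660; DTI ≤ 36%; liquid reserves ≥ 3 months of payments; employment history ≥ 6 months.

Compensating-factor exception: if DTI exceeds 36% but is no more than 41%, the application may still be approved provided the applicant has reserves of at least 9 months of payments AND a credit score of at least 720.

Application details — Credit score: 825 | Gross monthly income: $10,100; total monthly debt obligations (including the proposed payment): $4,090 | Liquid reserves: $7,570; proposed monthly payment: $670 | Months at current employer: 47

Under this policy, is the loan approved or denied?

Credit score 825 ≥ 660 (meets base)
DTI = 4,090/10,100 = 40.5% > 36% — standard DTI limit exceeded.
Reserves = 7,570/670 = 11.3 months ≥ 3
Employment 47 ≥ 6 months
40.5% falls in the override range (36%–41%), so the compensating-factor test applies.
Reserves 11.3 ≥ 9 months; credit score 825 ≥ 720.
Both compensating conditions met → exception applies.

Approved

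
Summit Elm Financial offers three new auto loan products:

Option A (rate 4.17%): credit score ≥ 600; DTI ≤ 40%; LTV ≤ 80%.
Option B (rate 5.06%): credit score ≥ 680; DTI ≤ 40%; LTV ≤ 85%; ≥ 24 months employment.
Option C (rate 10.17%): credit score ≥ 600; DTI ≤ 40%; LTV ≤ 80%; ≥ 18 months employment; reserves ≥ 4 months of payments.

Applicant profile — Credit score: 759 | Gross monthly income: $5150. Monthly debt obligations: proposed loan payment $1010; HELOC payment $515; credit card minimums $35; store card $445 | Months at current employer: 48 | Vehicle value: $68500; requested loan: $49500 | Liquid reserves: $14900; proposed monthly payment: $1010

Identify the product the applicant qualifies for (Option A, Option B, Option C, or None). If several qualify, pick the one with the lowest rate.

Option A

Total debts = (1,010 + 515 + 35 + 445) = 2,005; DTI = 2,005/5,150 = 38.9%.
LTV = 49,500/68,500 = 72.3%.
Reserves = 14,900/1,010 = 14.8 months.
Option A: score 759 ≥ 600; DTI 38.9% ≤ 40%; LTV 72.3% ≤ 80% → qualifies.
Option B: score 759 ≥ 680; DTI 38.9% ≤ 40%; LTV 72.3% ≤ 85%; employment 48 ≥ 24 mo → qualifies.
Option C: score 759 ≥ 600; DTI 38.9% ≤ 40%; LTV 72.3% ≤ 80%; employment 48 ≥ 18 mo; reserves 14.8 ≥ 4 mo → qualifies.
Qualifying: Option A, Option B, Option C. Lowest rate is 4.17% → Option A.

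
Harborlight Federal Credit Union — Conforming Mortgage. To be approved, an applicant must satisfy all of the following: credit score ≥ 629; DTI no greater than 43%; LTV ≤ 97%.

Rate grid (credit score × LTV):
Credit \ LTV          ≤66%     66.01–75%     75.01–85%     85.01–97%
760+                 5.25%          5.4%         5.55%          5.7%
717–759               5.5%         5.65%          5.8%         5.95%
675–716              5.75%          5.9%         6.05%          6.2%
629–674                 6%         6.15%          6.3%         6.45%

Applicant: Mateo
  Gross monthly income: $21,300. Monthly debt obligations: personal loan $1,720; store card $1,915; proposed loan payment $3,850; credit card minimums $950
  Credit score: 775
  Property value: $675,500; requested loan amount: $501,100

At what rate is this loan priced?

Credit score 775 ≥ 629; Total monthly debts = (1,720 + 1,915 + 3,850 + 950) = 8,435. DTI: 8,435 ÷ 21,300 = 39.6%, within the 43% cap
LTV: 501,100 ÷ 675,500 = 74.2%, within 97% cap
Score 775 is in the 760+ band; LTV 74.2% is in the 66.01–75% band → 5.4%.

5.4%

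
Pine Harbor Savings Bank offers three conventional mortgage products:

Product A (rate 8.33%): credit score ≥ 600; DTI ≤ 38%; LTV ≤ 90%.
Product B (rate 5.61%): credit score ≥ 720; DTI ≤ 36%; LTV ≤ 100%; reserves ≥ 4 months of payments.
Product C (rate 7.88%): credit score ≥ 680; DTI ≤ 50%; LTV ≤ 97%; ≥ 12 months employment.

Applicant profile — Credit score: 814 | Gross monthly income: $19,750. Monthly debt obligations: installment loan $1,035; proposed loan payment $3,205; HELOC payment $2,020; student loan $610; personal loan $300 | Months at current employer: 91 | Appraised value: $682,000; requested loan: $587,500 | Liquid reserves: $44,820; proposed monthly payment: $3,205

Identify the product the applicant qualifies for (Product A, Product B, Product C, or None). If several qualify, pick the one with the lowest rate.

Product C

Total debts = (1,035 + 3,205 + 2,020 + 610 + 300) = 7,170; DTI = 7,170/19,750 = 36.3%.
LTV = 587,500/682,000 = 86.1%.
Reserves = 44,820/3,205 = 14.0 months.
Product A: score 814 ≥ 600; DTI 36.3% ≤ 38%; LTV 86.1% ≤ 90% → qualifies.
Product B: score 814 ≥ 720; DTI 36.3% > 36%; LTV 86.1% ≤ 100%; reserves 14.0 ≥ 4 mo → does not qualify.
Product C: score 814 ≥ 680; DTI 36.3% ≤ 50%; LTV 86.1% ≤ 97%; employment 91 ≥ 12 mo → qualifies.
Qualifying: Product A, Product C. Lowest rate is 7.88% → Product C.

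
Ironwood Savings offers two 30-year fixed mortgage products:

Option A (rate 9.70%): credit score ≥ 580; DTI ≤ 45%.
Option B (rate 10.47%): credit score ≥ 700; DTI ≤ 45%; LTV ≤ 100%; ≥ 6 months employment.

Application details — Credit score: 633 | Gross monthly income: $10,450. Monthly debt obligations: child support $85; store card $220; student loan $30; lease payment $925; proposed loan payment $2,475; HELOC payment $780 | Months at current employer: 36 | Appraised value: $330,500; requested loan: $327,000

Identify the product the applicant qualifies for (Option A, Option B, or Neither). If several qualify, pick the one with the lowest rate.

Total debts = (85 + 220 + 30 + 925 + 2,475 + 780) = 4,515; DTI = 4,515/10,450 = 43.2%.
LTV = 327,000/330,500 = 98.9%.
Option A: score 633 ≥ 580; DTI 43.2% ≤ 45% → qualifies.
Option B: score 633 < 700; DTI 43.2% ≤ 45%; LTV 98.9% ≤ 100%; employment 36 ≥ 6 mo → does not qualify.

Option A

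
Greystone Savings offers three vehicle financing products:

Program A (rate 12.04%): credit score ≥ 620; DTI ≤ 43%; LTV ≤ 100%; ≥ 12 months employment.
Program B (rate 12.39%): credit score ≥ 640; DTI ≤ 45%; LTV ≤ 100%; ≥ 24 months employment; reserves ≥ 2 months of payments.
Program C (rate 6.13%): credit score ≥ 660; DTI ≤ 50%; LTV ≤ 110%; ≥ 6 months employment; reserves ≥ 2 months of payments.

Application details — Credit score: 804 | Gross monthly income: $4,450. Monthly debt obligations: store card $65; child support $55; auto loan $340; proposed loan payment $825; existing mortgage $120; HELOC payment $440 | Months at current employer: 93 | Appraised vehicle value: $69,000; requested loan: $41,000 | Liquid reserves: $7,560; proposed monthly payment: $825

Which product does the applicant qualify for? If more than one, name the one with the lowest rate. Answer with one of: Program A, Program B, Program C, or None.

Total debts = (65 + 55 + 340 + 825 + 120 + 440) = 1,845; DTI = 1,845/4,450 = 41.5%.
LTV = 41,000/69,000 = 59.4%.
Reserves = 7,560/825 = 9.2 months.
Program A: score 804 ≥ 620; DTI 41.5% ≤ 43%; LTV 59.4% ≤ 100%; employment 93 ≥ 12 mo → qualifies.
Program B: score 804 ≥ 640; DTI 41.5% ≤ 45%; LTV 59.4% ≤ 100%; employment 93 ≥ 24 mo; reserves 9.2 ≥ 2 mo → qualifies.
Program C: score 804 ≥ 660; DTI 41.5% ≤ 50%; LTV 59.4% ≤ 110%; employment 93 ≥ 6 mo; reserves 9.2 ≥ 2 mo → qualifies.
Qualifying: Program A, Program B, Program C. Lowest rate is 6.13% → Program C.

Program C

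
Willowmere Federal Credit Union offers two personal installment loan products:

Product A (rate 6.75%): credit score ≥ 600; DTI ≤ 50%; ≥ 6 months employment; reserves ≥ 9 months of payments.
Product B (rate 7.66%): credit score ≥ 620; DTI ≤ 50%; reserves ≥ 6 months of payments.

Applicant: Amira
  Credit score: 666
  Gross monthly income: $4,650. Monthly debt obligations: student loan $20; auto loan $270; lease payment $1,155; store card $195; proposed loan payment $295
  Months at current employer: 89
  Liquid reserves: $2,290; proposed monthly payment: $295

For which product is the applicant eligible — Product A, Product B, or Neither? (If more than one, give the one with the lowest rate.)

Product B

Total debts = (20 + 270 + 1,155 + 195 + 295) = 1,935; DTI = 1,935/4,650 = 41.6%.
Reserves = 2,290/295 = 7.8 months.
Product A: score 666 ≥ 600; DTI 41.6% ≤ 50%; employment 89 ≥ 6 mo; reserves 7.8 < 9 mo → does not qualify.
Product B: score 666 ≥ 620; DTI 41.6% ≤ 50%; reserves 7.8 ≥ 6 mo → qualifies.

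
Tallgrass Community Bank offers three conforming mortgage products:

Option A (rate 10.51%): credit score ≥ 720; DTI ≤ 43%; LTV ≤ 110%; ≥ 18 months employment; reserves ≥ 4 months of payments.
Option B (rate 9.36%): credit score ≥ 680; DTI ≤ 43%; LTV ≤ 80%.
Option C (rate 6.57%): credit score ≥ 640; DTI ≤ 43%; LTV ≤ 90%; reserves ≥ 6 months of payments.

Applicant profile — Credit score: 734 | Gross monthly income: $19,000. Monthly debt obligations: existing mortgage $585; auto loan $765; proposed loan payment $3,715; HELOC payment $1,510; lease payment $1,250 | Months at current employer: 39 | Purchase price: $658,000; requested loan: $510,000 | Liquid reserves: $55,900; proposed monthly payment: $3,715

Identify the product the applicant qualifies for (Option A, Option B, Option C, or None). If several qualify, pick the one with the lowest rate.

Option C

Total debts = (585 + 765 + 3,715 + 1,510 + 1,250) = 7,825; DTI = 7,825/19,000 = 41.2%.
LTV = 510,000/658,000 = 77.5%.
Reserves = 55,900/3,715 = 15.0 months.
Option A: score 734 ≥ 720; DTI 41.2% ≤ 43%; LTV 77.5% ≤ 110%; employment 39 ≥ 18 mo; reserves 15.0 ≥ 4 mo → qualifies.
Option B: score 734 ≥ 680; DTI 41.2% ≤ 43%; LTV 77.5% ≤ 80% → qualifies.
Option C: score 734 ≥ 640; DTI 41.2% ≤ 43%; LTV 77.5% ≤ 90%; reserves 15.0 ≥ 6 mo → qualifies.
Qualifying: Option A, Option B, Option C. Lowest rate is 6.57% → Option C.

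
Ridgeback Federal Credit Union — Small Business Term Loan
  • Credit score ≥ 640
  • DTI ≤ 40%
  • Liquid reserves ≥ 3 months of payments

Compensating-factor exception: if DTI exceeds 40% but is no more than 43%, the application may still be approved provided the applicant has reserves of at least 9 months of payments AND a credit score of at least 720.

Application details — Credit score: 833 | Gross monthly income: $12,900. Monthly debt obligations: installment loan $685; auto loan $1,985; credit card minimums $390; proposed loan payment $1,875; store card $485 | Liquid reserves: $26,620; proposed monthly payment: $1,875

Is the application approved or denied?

Credit score 833 ≥ 640 (meets base)
Total debts = (685 + 1,985 + 390 + 1,875 + 485) = 5,420. DTI: 5,420 ÷ 12,900 = 42%, over the 40% base limit.
Reserves: 26,620 ÷ 1,875 = 14.2 months (meets 3-month minimum)
42% falls in the override range (40%–43%), so the compensating-factor test applies.
Override check — reserves: 14.2 mo (ok); score: 833 (ok).
Both compensating conditions met → exception applies.

Approved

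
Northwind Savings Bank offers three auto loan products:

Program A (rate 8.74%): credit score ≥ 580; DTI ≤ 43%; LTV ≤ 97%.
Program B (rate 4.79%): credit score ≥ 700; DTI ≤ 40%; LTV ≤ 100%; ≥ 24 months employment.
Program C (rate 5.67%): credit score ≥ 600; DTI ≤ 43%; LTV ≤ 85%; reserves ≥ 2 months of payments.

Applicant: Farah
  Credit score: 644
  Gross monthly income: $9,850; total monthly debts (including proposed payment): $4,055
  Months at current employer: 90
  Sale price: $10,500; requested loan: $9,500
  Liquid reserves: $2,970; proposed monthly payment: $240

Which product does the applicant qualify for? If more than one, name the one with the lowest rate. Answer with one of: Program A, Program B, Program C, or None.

Program A

DTI = 4,055/9,850 = 41.2%.
LTV = 9,500/10,500 = 90.5%.
Reserves = 2,970/240 = 12.4 months.
Program A: score 644 ≥ 580; DTI 41.2% ≤ 43%; LTV 90.5% ≤ 97% → qualifies.
Program B: score 644 < 700; DTI 41.2% > 40%; LTV 90.5% ≤ 100%; employment 90 ≥ 24 mo → does not qualify.
Program C: score 644 ≥ 600; DTI 41.2% ≤ 43%; LTV 90.5% > 85%; reserves 12.4 ≥ 2 mo → does not qualify.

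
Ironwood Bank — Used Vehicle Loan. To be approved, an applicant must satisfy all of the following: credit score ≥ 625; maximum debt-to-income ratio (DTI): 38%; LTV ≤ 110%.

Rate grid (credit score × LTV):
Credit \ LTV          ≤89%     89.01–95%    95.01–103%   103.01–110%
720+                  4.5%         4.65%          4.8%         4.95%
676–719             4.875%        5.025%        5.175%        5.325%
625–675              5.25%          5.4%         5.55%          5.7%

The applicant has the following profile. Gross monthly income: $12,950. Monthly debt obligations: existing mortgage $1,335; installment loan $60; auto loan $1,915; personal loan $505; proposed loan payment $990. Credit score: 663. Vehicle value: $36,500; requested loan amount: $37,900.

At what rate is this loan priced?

5.7%

Credit score 663 ≥ 625; Total monthly debts = (1,335 + 60 + 1,915 + 505 + 990) = 4,805. DTI: 4,805 ÷ 12,950 = 37.1%, within the 38% cap
LTV: 37,900 ÷ 36,500 = 103.8%, within 110% cap
Score 663 is in the 625–675 band; LTV 103.8% is in the 103.01–110% band → 5.7%.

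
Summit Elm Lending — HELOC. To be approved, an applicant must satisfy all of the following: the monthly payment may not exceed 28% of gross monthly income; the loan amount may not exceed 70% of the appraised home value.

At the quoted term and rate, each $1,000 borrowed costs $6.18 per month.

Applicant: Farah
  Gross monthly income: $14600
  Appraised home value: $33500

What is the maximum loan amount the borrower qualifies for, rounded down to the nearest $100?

Payment cap: 28% × $14,600 = $4,088/month.
At $6.18 per $1,000, that supports 4,088/6.18 × 1,000 ≈ $661,488 → $661,400.
LTV cap: 70% × $33,500 = $23,450 → $23,400.
Binding constraint: loan-to-value.

$23,400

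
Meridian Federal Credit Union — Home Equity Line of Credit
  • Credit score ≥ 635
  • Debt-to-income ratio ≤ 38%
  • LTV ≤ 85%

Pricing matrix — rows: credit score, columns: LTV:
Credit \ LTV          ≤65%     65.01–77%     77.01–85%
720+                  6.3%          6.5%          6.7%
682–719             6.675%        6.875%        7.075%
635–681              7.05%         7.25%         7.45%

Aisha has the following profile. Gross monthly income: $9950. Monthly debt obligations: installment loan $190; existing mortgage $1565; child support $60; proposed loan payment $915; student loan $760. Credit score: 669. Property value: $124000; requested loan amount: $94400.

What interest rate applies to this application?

Credit score 669 ≥ 635; Total monthly debts = (190 + 1,565 + 60 + 915 + 760) = 3,490. DTI: 3,490 ÷ 9,950 = 35.1%, within the 38% cap
LTV: 94,400 ÷ 124,000 = 76.1%, within 85% cap
Credit 669 → row 635–681; LTV 76.1% → column 65.01–77%. Grid cell → 7.25%.

7.25%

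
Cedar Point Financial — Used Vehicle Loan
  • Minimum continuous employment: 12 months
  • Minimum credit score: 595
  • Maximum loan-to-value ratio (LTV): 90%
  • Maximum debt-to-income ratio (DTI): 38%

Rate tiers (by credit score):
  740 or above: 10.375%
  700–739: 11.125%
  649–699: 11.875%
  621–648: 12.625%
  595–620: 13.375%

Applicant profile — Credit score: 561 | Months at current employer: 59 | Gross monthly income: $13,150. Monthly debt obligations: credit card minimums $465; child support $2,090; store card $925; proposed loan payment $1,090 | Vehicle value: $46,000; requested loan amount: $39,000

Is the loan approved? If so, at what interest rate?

Credit score 561 < 595 (below minimum)
Total monthly debts = (465 + 2,090 + 925 + 1,090) = 4,570. Debt-to-income = 4,570/13,150 = 34.8% — meets 38% limit
Employment 59 ≥ 12 months
Loan-to-value = 39,000/46,000 = 84.8% — pass (90% max)
Not all requirements met → denied.

Denied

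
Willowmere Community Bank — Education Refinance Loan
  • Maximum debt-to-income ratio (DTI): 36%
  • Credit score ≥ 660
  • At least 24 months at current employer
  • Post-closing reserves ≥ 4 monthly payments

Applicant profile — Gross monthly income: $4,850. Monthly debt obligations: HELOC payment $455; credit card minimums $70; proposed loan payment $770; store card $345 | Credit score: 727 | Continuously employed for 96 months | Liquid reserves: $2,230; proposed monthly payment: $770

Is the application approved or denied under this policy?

Total monthly debts = (455 + 70 + 770 + 345) = 1,640. DTI: 1,640 ÷ 4,850 = 33.8%, within the 36% cap
Credit score 727 ≥ 660 (meets)
Employment 96 ≥ 24 months
Liquid reserves cover 2,230/770 = 2.9 months — < 4 required
Fails on reserves.

Denied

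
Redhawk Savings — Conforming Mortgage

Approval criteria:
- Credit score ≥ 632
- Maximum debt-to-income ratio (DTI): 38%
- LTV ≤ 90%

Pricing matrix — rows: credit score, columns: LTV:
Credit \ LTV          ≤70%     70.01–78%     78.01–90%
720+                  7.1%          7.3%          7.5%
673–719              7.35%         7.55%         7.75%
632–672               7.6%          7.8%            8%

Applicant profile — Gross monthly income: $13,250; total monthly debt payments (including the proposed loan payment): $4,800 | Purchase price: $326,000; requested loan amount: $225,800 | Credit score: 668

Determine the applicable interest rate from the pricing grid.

Credit score 668 ≥ 632; Debt-to-income = 4,800/13,250 = 36.2% — meets 38% limit
Loan-to-value = 225,800/326,000 = 69.3% — pass (90% max)
Row: 668 falls in 632–672. Column: 69.3% falls in ≤70%. Rate = 7.6%.

7.6%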